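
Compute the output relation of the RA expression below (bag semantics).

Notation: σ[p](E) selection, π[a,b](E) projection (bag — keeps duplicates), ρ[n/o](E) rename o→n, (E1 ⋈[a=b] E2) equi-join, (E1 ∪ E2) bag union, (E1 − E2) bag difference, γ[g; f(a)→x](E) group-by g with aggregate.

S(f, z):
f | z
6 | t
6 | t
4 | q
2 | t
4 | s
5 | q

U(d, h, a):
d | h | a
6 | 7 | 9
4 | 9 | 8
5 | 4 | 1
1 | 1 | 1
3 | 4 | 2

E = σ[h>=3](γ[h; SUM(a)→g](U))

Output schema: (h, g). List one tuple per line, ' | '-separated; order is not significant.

Subexpression sizes:
  U → 5
  γ[h; SUM(a)→g](U) → 4
  σ[h>=3](γ[h; SUM(a)→g](U)) → 3

== RESULT ==
h | g
4 | 3
7 | 9
9 | 8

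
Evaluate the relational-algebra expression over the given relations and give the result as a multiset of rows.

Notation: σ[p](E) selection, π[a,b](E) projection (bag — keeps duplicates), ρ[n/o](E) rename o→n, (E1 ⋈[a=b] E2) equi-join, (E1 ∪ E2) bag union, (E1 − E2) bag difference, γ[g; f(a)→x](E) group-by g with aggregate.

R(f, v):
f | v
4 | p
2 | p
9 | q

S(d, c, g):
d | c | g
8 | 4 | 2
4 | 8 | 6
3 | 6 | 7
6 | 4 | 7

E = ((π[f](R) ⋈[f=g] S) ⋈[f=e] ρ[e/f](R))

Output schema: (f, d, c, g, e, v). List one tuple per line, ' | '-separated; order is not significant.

Row counts bottom-up:
  R → 3
  π[f](R) → 3
  S → 4
  (π[f](R) ⋈[f=g] S) → 1
  R → 3
  ρ[e/f](R) → 3
  ((π[f](R) ⋈[f=g] S) ⋈[f=e] ρ[e/f](R)) → 1

== RESULT ==
f | d | c | g | e | v
2 | 8 | 4 | 2 | 2 | p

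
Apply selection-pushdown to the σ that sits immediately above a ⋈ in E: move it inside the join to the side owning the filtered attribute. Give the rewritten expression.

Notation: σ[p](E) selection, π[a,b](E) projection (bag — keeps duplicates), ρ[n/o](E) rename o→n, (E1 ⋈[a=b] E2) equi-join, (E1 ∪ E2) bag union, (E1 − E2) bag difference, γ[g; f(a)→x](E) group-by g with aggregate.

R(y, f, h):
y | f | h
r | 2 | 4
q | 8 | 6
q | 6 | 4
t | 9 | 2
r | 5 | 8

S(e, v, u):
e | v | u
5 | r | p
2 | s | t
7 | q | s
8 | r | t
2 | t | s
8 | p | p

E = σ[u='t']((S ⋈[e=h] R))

σ filters on u, owned by the left side.
E' = (σ[u='t'](S) ⋈[e=h] R)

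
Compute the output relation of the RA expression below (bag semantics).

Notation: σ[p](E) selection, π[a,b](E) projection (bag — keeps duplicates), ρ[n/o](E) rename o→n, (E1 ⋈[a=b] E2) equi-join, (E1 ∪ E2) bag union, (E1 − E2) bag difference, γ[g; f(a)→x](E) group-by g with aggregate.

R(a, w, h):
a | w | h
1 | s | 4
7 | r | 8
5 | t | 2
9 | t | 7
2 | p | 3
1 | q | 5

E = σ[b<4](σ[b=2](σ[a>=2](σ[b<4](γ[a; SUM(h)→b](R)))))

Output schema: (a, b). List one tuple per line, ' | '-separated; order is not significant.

Subexpression sizes:
  R → 6
  γ[a; SUM(h)→b](R) → 5
  σ[b<4](γ[a; SUM(h)→b](R)) → 2
  σ[a>=2](σ[b<4](γ[a; SUM(h)→b](R))) → 2
  σ[b=2](σ[a>=2](σ[b<4](γ[a; SUM(h)→b](R)))) → 1
  σ[b<4](σ[b=2](σ[a>=2](σ[b<4](γ[a; SUM(h)→b](R))))) → 1

== RESULT ==
a | b
5 | 2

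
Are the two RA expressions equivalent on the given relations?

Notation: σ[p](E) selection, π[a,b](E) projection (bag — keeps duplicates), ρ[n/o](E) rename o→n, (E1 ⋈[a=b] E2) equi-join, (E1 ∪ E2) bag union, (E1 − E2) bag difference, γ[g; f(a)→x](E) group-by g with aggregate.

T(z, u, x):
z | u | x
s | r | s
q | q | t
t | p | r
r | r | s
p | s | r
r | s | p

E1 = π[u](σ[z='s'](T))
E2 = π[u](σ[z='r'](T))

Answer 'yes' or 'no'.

E1 stepwise |·|:
  T → 6
  σ[z='s'](T) → 1
  π[u](σ[z='s'](T)) → 1
E2 stepwise |·|:
  T → 6
  σ[z='r'](T) → 2
  π[u](σ[z='r'](T)) → 2

E1 result:
u
r
E2 result:
u
r
s
Witness: ('s',) appears 0× in E1 but 1× in E2.

no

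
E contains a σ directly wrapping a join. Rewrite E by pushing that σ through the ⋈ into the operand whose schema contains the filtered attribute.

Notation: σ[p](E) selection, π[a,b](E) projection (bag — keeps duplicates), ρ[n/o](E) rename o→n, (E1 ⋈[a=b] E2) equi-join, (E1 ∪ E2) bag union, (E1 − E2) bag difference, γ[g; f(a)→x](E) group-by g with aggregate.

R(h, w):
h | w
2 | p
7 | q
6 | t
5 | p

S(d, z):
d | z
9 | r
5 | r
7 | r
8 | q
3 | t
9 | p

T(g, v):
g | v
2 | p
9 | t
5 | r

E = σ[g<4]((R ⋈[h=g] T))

σ filters on g, owned by the right side.
E' = (R ⋈[h=g] σ[g<4](T))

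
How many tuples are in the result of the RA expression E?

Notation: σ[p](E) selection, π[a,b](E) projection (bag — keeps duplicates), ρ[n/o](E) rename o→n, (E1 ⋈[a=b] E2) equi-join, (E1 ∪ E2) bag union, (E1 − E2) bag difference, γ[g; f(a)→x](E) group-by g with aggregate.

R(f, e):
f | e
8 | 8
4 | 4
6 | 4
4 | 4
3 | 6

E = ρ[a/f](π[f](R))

Subexpression sizes:
  R → 5
  π[f](R) → 5
  ρ[a/f](π[f](R)) → 5

|E| = 5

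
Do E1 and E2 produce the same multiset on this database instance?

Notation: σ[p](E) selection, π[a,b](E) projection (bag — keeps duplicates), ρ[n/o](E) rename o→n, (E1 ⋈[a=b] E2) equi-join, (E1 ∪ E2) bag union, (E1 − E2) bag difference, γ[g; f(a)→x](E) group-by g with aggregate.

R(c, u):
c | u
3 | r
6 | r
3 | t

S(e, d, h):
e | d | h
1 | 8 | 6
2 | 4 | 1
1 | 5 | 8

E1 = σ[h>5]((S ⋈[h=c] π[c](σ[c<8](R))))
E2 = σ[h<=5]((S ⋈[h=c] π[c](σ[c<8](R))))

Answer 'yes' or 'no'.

E1 subexpression sizes:
  S → 3
  R → 3
  σ[c<8](R) → 3
  π[c](σ[c<8](R)) → 3
  (S ⋈[h=c] π[c](σ[c<8](R))) → 1
  σ[h>5]((S ⋈[h=c] π[c](σ[c<8](R)))) → 1
E2 subexpression sizes:
  S → 3
  R → 3
  σ[c<8](R) → 3
  π[c](σ[c<8](R)) → 3
  (S ⋈[h=c] π[c](σ[c<8](R))) → 1
  σ[h<=5]((S ⋈[h=c] π[c](σ[c<8](R)))) → 0

E1 result:
e | d | h | c
1 | 8 | 6 | 6
E2 result:
e | d | h | c
(0 rows)
Witness: (1, 8, 6, 6) appears 1× in E1 but 0× in E2.

no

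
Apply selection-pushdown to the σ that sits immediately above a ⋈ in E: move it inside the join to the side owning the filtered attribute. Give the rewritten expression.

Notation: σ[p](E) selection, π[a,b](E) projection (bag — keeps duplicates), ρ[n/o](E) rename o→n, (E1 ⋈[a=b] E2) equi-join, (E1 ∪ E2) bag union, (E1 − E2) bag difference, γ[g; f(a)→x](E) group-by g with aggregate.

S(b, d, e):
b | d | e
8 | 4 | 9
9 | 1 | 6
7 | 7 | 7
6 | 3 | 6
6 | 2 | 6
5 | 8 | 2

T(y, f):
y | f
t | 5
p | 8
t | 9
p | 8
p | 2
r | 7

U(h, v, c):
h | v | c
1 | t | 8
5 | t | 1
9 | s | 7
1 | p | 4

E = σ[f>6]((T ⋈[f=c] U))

σ filters on f, owned by the left side.
E' = (σ[f>6](T) ⋈[f=c] U)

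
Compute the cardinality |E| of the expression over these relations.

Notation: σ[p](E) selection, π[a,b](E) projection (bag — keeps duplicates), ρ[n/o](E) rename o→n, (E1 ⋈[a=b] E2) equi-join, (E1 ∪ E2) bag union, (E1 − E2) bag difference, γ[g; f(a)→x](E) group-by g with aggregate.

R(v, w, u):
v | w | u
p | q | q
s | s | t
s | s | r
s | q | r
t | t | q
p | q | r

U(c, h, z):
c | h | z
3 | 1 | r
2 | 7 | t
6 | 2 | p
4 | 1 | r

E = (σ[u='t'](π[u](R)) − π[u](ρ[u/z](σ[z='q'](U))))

Subexpression sizes:
  R → 6
  π[u](R) → 6
  σ[u='t'](π[u](R)) → 1
  U → 4
  σ[z='q'](U) → 0
  ρ[u/z](σ[z='q'](U)) → 0
  π[u](ρ[u/z](σ[z='q'](U))) → 0
  (σ[u='t'](π[u](R)) − π[u](ρ[u/z](σ[z='q'](U)))) → 1

|E| = 1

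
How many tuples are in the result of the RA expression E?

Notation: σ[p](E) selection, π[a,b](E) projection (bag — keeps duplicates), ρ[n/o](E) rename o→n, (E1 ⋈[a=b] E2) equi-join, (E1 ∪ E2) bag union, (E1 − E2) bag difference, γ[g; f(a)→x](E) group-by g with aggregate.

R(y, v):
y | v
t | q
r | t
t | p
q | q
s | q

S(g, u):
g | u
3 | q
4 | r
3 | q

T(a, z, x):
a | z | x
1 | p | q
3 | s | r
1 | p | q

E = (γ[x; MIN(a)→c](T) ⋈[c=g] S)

Subexpression sizes:
  T → 3
  γ[x; MIN(a)→c](T) → 2
  S → 3
  (γ[x; MIN(a)→c](T) ⋈[c=g] S) → 2

|E| = 2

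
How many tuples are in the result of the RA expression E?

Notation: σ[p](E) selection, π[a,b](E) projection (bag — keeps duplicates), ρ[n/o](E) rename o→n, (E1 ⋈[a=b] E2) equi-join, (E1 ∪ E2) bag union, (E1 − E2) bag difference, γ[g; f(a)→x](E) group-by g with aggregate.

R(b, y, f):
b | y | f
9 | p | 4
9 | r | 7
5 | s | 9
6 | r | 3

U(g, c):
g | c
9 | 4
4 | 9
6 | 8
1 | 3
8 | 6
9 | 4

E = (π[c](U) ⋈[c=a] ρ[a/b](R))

Row counts bottom-up:
  U → 6
  π[c](U) → 6
  R → 4
  ρ[a/b](R) → 4
  (π[c](U) ⋈[c=a] ρ[a/b](R)) → 3

|E| = 3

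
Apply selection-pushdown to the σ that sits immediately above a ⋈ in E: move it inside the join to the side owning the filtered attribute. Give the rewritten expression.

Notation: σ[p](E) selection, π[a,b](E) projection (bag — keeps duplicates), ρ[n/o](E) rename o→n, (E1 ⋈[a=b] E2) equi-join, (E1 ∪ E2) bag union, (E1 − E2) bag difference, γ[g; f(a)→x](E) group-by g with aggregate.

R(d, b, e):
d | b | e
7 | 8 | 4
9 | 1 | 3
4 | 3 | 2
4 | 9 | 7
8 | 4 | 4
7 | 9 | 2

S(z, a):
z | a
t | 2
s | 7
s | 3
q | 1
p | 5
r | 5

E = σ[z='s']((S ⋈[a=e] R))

σ filters on z, owned by the left side.
E' = (σ[z='s'](S) ⋈[a=e] R)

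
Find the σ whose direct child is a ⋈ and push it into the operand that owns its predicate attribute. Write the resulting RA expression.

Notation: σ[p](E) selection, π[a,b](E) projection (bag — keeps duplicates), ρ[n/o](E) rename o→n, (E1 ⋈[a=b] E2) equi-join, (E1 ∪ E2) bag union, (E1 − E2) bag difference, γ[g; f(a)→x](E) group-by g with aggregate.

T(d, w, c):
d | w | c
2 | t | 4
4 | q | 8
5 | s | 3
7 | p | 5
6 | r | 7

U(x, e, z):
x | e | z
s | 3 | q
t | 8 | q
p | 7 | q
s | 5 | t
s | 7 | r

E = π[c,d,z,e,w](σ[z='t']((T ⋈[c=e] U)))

σ filters on z, owned by the right side.
E' = π[c,d,z,e,w]((T ⋈[c=e] σ[z='t'](U)))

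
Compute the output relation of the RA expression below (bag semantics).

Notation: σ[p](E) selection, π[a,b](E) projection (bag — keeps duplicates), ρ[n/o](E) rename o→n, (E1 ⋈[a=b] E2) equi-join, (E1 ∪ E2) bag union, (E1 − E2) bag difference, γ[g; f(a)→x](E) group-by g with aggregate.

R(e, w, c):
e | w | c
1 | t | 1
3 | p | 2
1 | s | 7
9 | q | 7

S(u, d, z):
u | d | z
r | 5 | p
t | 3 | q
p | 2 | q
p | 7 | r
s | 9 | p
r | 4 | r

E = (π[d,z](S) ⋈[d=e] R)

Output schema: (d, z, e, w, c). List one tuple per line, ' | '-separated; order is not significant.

Stepwise |·|:
  S → 6
  π[d,z](S) → 6
  R → 4
  (π[d,z](S) ⋈[d=e] R) → 2

== RESULT ==
d | z | e | w | c
3 | q | 3 | p | 2
9 | p | 9 | q | 7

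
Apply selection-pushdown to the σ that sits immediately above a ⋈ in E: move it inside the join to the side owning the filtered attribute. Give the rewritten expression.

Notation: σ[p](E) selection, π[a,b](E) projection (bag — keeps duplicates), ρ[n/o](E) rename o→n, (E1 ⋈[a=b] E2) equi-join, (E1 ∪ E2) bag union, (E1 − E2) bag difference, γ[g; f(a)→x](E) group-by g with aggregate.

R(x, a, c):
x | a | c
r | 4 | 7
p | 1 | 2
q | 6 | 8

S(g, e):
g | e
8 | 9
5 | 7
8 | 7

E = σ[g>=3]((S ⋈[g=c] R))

σ filters on g, owned by the left side.
E' = (σ[g>=3](S) ⋈[g=c] R)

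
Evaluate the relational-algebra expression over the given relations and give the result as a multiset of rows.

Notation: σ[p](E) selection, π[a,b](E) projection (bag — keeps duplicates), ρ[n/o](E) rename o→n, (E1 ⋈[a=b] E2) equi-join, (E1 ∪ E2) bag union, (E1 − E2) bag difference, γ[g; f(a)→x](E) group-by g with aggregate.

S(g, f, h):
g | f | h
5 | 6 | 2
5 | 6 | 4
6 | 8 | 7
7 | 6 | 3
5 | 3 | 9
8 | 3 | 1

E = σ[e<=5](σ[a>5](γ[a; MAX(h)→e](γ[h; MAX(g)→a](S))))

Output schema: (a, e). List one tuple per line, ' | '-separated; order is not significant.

Stepwise |·|:
  S → 6
  γ[h; MAX(g)→a](S) → 6
  γ[a; MAX(h)→e](γ[h; MAX(g)→a](S)) → 4
  σ[a>5](γ[a; MAX(h)→e](γ[h; MAX(g)→a](S))) → 3
  σ[e<=5](σ[a>5](γ[a; MAX(h)→e](γ[h; MAX(g)→a](S)))) → 2

== RESULT ==
a | e
7 | 3
8 | 1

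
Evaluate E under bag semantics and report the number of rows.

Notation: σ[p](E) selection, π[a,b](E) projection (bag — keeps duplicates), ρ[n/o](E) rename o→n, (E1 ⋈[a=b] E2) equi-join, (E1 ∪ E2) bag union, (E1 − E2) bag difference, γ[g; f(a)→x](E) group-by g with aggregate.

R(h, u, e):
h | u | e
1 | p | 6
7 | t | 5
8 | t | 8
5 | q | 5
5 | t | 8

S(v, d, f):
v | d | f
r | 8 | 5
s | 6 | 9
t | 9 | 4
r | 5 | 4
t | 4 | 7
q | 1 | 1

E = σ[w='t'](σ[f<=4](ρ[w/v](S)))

Per-node cardinality:
  S → 6
  ρ[w/v](S) → 6
  σ[f<=4](ρ[w/v](S)) → 3
  σ[w='t'](σ[f<=4](ρ[w/v](S))) → 1

|E| = 1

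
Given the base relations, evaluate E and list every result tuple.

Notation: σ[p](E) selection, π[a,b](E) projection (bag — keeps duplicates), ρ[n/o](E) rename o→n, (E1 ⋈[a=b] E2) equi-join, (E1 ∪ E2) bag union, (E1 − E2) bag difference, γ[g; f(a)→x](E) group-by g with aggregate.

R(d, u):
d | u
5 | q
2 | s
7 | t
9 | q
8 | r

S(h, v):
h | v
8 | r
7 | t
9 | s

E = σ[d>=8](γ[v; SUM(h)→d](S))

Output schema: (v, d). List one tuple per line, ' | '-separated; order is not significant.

Row counts bottom-up:
  S → 3
  γ[v; SUM(h)→d](S) → 3
  σ[d>=8](γ[v; SUM(h)→d](S)) → 2

== RESULT ==
v | d
r | 8
s | 9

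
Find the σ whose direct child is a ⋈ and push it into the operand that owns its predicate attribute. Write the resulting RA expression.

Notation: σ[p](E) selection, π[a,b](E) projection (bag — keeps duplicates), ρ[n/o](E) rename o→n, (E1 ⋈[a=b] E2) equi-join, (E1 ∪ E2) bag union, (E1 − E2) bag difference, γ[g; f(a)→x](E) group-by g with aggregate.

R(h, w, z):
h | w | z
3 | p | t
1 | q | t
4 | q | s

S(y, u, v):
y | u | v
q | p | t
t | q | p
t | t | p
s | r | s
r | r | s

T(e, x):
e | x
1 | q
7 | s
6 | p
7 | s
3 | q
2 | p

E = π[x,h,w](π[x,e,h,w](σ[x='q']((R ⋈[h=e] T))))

σ filters on x, owned by the right side.
E' = π[x,h,w](π[x,e,h,w]((R ⋈[h=e] σ[x='q'](T))))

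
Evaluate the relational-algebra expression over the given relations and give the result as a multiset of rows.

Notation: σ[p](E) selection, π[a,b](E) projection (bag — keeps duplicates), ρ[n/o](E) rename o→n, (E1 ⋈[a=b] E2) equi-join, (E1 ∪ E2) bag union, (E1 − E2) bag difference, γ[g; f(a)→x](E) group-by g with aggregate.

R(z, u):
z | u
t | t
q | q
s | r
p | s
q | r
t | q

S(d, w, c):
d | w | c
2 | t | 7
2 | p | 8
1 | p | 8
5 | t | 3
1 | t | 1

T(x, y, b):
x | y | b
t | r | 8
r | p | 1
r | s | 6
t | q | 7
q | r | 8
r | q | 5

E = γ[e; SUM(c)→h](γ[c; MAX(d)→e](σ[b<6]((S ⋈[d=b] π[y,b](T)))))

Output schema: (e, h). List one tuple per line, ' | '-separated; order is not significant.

Stepwise |·|:
  S → 5
  T → 6
  π[y,b](T) → 6
  (S ⋈[d=b] π[y,b](T)) → 3
  σ[b<6]((S ⋈[d=b] π[y,b](T))) → 3
  γ[c; MAX(d)→e](σ[b<6]((S ⋈[d=b] π[y,b](T)))) → 3
  γ[e; SUM(c)→h](γ[c; MAX(d)→e](σ[b<6]((S ⋈[d=b] π[y,b](T))))) → 2

== RESULT ==
e | h
1 | 9
5 | 3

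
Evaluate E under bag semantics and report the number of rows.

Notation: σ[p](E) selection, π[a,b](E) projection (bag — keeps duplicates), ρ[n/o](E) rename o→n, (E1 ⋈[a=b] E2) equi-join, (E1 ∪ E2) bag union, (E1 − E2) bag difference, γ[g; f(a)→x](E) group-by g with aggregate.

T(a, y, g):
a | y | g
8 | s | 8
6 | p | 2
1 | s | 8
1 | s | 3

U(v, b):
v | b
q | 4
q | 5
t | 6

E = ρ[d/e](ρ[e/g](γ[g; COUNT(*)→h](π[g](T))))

Stepwise |·|:
  T → 4
  π[g](T) → 4
  γ[g; COUNT(*)→h](π[g](T)) → 3
  ρ[e/g](γ[g; COUNT(*)→h](π[g](T))) → 3
  ρ[d/e](ρ[e/g](γ[g; COUNT(*)→h](π[g](T)))) → 3

|E| = 3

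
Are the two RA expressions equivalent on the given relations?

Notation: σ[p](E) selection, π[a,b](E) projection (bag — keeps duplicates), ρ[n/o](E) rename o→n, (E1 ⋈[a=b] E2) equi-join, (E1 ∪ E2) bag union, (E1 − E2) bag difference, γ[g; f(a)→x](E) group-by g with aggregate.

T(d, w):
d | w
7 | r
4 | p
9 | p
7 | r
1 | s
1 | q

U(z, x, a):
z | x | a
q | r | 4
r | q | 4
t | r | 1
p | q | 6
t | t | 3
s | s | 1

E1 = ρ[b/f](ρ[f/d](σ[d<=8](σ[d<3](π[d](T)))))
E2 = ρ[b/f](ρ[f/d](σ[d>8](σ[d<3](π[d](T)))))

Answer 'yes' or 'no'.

E1 per-node cardinality:
  T → 6
  π[d](T) → 6
  σ[d<3](π[d](T)) → 2
  σ[d<=8](σ[d<3](π[d](T))) → 2
  ρ[f/d](σ[d<=8](σ[d<3](π[d](T)))) → 2
  ρ[b/f](ρ[f/d](σ[d<=8](σ[d<3](π[d](T))))) → 2
E2 per-node cardinality:
  T → 6
  π[d](T) → 6
  σ[d<3](π[d](T)) → 2
  σ[d>8](σ[d<3](π[d](T))) → 0
  ρ[f/d](σ[d>8](σ[d<3](π[d](T)))) → 0
  ρ[b/f](ρ[f/d](σ[d>8](σ[d<3](π[d](T))))) → 0

E1 result:
b
1
1
E2 result:
b
(0 rows)
Witness: (1,) appears 2× in E1 but 0× in E2.

no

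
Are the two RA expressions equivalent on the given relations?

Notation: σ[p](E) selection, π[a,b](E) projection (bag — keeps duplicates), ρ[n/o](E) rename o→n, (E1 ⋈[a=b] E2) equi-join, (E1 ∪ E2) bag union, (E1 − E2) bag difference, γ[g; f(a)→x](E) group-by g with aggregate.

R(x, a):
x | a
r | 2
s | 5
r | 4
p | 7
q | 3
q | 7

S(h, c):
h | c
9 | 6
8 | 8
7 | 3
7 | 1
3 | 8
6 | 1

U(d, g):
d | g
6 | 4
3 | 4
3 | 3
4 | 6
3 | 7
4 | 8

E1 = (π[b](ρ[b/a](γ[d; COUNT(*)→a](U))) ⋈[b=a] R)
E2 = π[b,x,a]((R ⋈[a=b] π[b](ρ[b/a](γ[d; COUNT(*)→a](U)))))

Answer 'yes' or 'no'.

E1 subexpression sizes:
  U → 6
  γ[d; COUNT(*)→a](U) → 3
  ρ[b/a](γ[d; COUNT(*)→a](U)) → 3
  π[b](ρ[b/a](γ[d; COUNT(*)→a](U))) → 3
  R → 6
  (π[b](ρ[b/a](γ[d; COUNT(*)→a](U))) ⋈[b=a] R) → 2
E2 subexpression sizes:
  R → 6
  U → 6
  γ[d; COUNT(*)→a](U) → 3
  ρ[b/a](γ[d; COUNT(*)→a](U)) → 3
  π[b](ρ[b/a](γ[d; COUNT(*)→a](U))) → 3
  (R ⋈[a=b] π[b](ρ[b/a](γ[d; COUNT(*)→a](U)))) → 2
  π[b,x,a]((R ⋈[a=b] π[b](ρ[b/a](γ[d; COUNT(*)→a](U))))) → 2

E1 and E2 produce the same multiset:
b | x | a
2 | r | 2
3 | q | 3

yes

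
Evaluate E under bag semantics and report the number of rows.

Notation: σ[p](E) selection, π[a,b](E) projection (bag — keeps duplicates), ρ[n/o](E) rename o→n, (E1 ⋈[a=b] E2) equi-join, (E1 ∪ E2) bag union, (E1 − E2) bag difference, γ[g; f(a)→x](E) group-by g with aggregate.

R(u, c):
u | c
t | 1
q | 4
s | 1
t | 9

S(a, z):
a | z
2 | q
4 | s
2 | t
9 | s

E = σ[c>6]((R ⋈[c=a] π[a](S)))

Stepwise |·|:
  R → 4
  S → 4
  π[a](S) → 4
  (R ⋈[c=a] π[a](S)) → 2
  σ[c>6]((R ⋈[c=a] π[a](S))) → 1

|E| = 1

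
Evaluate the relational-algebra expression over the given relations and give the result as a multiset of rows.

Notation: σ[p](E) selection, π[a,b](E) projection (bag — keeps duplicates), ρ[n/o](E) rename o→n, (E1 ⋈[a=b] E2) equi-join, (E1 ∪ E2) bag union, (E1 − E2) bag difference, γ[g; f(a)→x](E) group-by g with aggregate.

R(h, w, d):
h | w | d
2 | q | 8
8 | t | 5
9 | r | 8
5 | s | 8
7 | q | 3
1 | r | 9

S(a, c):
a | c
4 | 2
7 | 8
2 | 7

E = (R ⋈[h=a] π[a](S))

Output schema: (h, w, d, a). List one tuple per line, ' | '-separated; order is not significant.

Stepwise |·|:
  R → 6
  S → 3
  π[a](S) → 3
  (R ⋈[h=a] π[a](S)) → 2

== RESULT ==
h | w | d | a
2 | q | 8 | 2
7 | q | 3 | 7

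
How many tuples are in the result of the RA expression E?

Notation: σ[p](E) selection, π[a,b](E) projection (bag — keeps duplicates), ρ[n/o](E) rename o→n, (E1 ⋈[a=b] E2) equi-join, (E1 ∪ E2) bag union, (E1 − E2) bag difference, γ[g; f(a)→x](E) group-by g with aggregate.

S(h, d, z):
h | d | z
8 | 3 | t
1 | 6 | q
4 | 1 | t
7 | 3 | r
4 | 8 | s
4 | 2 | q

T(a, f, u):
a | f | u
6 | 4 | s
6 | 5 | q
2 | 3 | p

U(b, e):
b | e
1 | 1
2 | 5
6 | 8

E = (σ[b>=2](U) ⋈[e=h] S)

Row counts bottom-up:
  U → 3
  σ[b>=2](U) → 2
  S → 6
  (σ[b>=2](U) ⋈[e=h] S) → 1

|E| = 1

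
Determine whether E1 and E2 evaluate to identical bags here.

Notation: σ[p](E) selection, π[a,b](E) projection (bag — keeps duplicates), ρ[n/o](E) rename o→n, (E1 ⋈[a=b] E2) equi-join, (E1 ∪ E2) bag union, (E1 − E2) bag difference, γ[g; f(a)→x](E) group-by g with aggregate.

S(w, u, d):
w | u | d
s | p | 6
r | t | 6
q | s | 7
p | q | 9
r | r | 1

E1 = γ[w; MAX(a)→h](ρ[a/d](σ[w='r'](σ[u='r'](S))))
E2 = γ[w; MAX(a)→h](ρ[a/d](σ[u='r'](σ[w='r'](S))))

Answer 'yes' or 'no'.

E1 stepwise |·|:
  S → 5
  σ[u='r'](S) → 1
  σ[w='r'](σ[u='r'](S)) → 1
  ρ[a/d](σ[w='r'](σ[u='r'](S))) → 1
  γ[w; MAX(a)→h](ρ[a/d](σ[w='r'](σ[u='r'](S)))) → 1
E2 stepwise |·|:
  S → 5
  σ[w='r'](S) → 2
  σ[u='r'](σ[w='r'](S)) → 1
  ρ[a/d](σ[u='r'](σ[w='r'](S))) → 1
  γ[w; MAX(a)→h](ρ[a/d](σ[u='r'](σ[w='r'](S)))) → 1

E1 and E2 produce the same multiset:
w | h
r | 1

yes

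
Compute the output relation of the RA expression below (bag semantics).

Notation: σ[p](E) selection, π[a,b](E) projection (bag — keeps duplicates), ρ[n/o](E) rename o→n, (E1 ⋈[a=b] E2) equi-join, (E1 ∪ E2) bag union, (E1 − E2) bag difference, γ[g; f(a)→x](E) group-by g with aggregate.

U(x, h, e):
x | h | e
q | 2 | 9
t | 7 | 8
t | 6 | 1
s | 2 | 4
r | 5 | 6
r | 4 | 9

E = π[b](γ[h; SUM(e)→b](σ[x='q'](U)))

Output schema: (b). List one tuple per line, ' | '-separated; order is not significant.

Per-node cardinality:
  U → 6
  σ[x='q'](U) → 1
  γ[h; SUM(e)→b](σ[x='q'](U)) → 1
  π[b](γ[h; SUM(e)→b](σ[x='q'](U))) → 1

== RESULT ==
b
9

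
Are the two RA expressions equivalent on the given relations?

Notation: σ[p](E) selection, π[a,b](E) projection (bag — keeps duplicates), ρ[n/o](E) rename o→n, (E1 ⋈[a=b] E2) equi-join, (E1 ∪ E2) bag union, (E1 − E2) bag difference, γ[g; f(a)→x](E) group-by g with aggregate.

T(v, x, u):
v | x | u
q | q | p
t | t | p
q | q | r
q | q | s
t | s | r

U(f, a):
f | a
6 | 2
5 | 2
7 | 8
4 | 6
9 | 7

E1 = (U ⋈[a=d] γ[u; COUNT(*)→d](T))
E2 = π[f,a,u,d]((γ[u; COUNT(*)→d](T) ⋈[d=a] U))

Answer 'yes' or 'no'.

E1 subexpression sizes:
  U → 5
  T → 5
  γ[u; COUNT(*)→d](T) → 3
  (U ⋈[a=d] γ[u; COUNT(*)→d](T)) → 4
E2 subexpression sizes:
  T → 5
  γ[u; COUNT(*)→d](T) → 3
  U → 5
  (γ[u; COUNT(*)→d](T) ⋈[d=a] U) → 4
  π[f,a,u,d]((γ[u; COUNT(*)→d](T) ⋈[d=a] U)) → 4

E1 and E2 produce the same multiset:
f | a | u | d
5 | 2 | p | 2
5 | 2 | r | 2
6 | 2 | p | 2
6 | 2 | r | 2

yes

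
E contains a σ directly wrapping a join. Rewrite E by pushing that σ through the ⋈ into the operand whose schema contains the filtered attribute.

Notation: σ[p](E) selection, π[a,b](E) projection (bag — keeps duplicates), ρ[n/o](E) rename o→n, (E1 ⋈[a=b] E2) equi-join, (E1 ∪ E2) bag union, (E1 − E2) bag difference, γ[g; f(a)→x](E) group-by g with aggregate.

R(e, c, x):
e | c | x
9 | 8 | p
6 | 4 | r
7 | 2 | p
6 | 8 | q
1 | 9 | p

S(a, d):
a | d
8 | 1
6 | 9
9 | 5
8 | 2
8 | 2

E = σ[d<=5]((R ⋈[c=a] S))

σ filters on d, owned by the right side.
E' = (R ⋈[c=a] σ[d<=5](S))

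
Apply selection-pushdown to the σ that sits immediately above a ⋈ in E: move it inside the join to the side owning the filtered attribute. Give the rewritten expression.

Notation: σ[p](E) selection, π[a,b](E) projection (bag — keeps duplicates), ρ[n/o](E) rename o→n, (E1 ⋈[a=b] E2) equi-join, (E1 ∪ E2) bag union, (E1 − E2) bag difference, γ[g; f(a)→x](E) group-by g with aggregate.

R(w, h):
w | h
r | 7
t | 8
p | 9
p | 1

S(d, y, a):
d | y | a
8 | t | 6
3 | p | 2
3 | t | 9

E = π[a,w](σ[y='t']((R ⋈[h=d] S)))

σ filters on y, owned by the right side.
E' = π[a,w]((R ⋈[h=d] σ[y='t'](S)))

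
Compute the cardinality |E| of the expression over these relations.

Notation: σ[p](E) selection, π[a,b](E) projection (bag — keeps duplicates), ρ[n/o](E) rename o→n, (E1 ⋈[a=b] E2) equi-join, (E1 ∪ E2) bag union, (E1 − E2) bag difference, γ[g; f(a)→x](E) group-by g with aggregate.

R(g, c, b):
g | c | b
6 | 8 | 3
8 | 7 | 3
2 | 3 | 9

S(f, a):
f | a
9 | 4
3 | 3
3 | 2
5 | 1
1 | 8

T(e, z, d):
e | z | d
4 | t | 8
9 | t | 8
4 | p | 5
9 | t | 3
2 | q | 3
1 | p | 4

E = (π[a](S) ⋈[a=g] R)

Subexpression sizes:
  S → 5
  π[a](S) → 5
  R → 3
  (π[a](S) ⋈[a=g] R) → 2

|E| = 2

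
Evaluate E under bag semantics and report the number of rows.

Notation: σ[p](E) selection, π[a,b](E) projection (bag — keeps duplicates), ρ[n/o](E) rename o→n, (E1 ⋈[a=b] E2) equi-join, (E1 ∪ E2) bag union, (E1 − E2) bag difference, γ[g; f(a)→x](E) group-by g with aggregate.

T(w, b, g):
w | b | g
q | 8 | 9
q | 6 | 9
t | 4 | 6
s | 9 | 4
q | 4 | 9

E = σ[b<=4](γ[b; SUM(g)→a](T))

Subexpression sizes:
  T → 5
  γ[b; SUM(g)→a](T) → 4
  σ[b<=4](γ[b; SUM(g)→a](T)) → 1

|E| = 1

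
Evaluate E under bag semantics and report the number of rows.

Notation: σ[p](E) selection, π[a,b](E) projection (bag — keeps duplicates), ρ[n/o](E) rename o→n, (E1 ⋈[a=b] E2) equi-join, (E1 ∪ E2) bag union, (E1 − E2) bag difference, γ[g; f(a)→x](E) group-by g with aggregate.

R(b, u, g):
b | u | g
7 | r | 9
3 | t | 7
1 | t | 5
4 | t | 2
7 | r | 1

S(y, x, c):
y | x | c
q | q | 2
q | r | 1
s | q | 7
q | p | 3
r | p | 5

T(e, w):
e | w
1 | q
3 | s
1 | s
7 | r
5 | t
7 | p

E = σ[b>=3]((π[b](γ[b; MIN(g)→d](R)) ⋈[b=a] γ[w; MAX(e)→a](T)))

Subexpression sizes:
  R → 5
  γ[b; MIN(g)→d](R) → 4
  π[b](γ[b; MIN(g)→d](R)) → 4
  T → 6
  γ[w; MAX(e)→a](T) → 5
  (π[b](γ[b; MIN(g)→d](R)) ⋈[b=a] γ[w; MAX(e)→a](T)) → 4
  σ[b>=3]((π[b](γ[b; MIN(g)→d](R)) ⋈[b=a] γ[w; MAX(e)→a](T))) → 3

|E| = 3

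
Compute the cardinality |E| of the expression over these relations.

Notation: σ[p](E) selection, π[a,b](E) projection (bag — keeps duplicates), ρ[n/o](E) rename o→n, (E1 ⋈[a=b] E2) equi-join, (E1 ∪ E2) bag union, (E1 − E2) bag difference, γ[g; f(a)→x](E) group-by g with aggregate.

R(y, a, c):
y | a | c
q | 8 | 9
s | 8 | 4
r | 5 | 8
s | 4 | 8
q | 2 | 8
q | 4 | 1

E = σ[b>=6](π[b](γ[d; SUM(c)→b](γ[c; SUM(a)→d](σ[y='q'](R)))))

Per-node cardinality:
  R → 6
  σ[y='q'](R) → 3
  γ[c; SUM(a)→d](σ[y='q'](R)) → 3
  γ[d; SUM(c)→b](γ[c; SUM(a)→d](σ[y='q'](R))) → 3
  π[b](γ[d; SUM(c)→b](γ[c; SUM(a)→d](σ[y='q'](R)))) → 3
  σ[b>=6](π[b](γ[d; SUM(c)→b](γ[c; SUM(a)→d](σ[y='q'](R))))) → 2

|E| = 2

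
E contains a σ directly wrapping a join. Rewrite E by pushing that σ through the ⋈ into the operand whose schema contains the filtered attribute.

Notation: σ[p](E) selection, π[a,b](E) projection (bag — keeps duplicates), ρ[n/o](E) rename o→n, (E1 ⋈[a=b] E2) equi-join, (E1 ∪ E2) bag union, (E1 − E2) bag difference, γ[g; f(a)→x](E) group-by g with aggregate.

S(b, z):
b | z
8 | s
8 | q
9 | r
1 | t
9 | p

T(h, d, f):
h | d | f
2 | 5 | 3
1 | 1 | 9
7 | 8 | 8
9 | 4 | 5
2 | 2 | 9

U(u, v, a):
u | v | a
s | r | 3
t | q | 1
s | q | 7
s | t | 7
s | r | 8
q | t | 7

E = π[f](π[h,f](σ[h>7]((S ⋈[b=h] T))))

σ filters on h, owned by the right side.
E' = π[f](π[h,f]((S ⋈[b=h] σ[h>7](T))))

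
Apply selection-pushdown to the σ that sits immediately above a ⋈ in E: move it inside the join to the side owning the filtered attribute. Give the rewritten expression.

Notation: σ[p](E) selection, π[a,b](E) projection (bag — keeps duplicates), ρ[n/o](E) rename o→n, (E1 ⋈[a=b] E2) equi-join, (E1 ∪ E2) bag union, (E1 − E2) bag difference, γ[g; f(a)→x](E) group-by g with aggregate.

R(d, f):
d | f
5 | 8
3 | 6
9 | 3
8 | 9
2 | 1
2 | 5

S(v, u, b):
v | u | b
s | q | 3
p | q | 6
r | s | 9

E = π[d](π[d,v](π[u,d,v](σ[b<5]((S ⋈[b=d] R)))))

σ filters on b, owned by the left side.
E' = π[d](π[d,v](π[u,d,v]((σ[b<5](S) ⋈[b=d] R))))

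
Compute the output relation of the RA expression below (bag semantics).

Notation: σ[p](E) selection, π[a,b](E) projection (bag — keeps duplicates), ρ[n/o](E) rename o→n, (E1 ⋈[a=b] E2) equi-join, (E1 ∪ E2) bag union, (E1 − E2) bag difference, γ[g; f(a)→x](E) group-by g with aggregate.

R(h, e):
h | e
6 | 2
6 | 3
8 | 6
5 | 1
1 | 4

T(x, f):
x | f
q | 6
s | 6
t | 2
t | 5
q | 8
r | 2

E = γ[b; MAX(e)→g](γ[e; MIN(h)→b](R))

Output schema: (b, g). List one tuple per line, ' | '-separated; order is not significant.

Subexpression sizes:
  R → 5
  γ[e; MIN(h)→b](R) → 5
  γ[b; MAX(e)→g](γ[e; MIN(h)→b](R)) → 4

== RESULT ==
b | g
1 | 4
5 | 1
6 | 3
8 | 6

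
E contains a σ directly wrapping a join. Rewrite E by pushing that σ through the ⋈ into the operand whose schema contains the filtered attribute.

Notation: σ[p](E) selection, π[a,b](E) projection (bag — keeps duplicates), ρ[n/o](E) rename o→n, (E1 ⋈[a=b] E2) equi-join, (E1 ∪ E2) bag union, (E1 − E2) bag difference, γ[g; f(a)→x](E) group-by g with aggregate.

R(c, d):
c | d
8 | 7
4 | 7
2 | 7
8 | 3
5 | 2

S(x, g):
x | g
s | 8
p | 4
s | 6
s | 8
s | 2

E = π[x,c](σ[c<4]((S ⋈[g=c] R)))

σ filters on c, owned by the right side.
E' = π[x,c]((S ⋈[g=c] σ[c<4](R)))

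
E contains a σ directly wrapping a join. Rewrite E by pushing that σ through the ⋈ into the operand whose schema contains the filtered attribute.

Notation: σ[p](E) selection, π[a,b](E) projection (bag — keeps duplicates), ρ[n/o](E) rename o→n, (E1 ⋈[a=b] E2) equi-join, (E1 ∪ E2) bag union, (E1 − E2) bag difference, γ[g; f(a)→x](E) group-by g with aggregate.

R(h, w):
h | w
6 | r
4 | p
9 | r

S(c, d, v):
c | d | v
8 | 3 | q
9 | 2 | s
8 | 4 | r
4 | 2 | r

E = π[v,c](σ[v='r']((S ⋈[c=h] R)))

σ filters on v, owned by the left side.
E' = π[v,c]((σ[v='r'](S) ⋈[c=h] R))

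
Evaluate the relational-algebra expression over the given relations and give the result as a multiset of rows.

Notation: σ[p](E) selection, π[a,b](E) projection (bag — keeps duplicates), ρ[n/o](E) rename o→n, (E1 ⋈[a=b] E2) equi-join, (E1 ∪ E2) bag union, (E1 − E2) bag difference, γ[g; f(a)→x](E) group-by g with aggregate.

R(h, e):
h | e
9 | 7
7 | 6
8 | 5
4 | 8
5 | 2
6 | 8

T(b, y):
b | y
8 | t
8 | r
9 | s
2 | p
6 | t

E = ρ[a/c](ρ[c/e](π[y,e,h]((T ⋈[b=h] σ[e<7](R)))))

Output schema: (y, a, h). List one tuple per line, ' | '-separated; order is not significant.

Subexpression sizes:
  T → 5
  R → 6
  σ[e<7](R) → 3
  (T ⋈[b=h] σ[e<7](R)) → 2
  π[y,e,h]((T ⋈[b=h] σ[e<7](R))) → 2
  ρ[c/e](π[y,e,h]((T ⋈[b=h] σ[e<7](R)))) → 2
  ρ[a/c](ρ[c/e](π[y,e,h]((T ⋈[b=h] σ[e<7](R))))) → 2

== RESULT ==
y | a | h
r | 5 | 8
t | 5 | 8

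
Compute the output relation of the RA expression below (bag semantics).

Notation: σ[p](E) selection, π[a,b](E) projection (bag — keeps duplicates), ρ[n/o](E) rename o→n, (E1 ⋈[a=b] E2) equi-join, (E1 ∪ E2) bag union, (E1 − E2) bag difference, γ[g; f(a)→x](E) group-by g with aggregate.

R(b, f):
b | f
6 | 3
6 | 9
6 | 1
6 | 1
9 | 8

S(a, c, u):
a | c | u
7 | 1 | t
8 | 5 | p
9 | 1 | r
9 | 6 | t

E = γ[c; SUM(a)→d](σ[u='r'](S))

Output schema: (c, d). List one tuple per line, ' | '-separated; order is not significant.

Stepwise |·|:
  S → 4
  σ[u='r'](S) → 1
  γ[c; SUM(a)→d](σ[u='r'](S)) → 1

== RESULT ==
c | d
1 | 9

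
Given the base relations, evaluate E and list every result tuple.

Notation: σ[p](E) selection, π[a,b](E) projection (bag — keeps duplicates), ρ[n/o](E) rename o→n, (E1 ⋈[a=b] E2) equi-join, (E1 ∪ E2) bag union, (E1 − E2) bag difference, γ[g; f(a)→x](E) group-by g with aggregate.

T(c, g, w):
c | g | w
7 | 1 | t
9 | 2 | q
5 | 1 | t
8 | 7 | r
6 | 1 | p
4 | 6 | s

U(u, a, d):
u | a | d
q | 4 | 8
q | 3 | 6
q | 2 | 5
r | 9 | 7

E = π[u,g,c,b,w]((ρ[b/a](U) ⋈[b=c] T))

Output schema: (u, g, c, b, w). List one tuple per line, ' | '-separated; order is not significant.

Per-node cardinality:
  U → 4
  ρ[b/a](U) → 4
  T → 6
  (ρ[b/a](U) ⋈[b=c] T) → 2
  π[u,g,c,b,w]((ρ[b/a](U) ⋈[b=c] T)) → 2

== RESULT ==
u | g | c | b | w
q | 6 | 4 | 4 | s
r | 2 | 9 | 9 | q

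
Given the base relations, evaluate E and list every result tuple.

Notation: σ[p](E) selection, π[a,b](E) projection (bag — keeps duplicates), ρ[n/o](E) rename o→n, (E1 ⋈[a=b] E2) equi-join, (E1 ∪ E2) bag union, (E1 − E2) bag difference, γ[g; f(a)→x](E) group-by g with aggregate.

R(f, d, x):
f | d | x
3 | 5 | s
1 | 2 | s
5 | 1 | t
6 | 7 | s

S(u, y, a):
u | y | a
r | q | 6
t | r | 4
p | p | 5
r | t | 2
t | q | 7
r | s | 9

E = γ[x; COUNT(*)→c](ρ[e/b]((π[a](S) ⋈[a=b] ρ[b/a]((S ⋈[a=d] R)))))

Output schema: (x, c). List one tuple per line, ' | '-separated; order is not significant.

Stepwise |·|:
  S → 6
  π[a](S) → 6
  S → 6
  R → 4
  (S ⋈[a=d] R) → 3
  ρ[b/a]((S ⋈[a=d] R)) → 3
  (π[a](S) ⋈[a=b] ρ[b/a]((S ⋈[a=d] R))) → 3
  ρ[e/b]((π[a](S) ⋈[a=b] ρ[b/a]((S ⋈[a=d] R)))) → 3
  γ[x; COUNT(*)→c](ρ[e/b]((π[a](S) ⋈[a=b] ρ[b/a]((S ⋈[a=d] R))))) → 1

== RESULT ==
x | c
s | 3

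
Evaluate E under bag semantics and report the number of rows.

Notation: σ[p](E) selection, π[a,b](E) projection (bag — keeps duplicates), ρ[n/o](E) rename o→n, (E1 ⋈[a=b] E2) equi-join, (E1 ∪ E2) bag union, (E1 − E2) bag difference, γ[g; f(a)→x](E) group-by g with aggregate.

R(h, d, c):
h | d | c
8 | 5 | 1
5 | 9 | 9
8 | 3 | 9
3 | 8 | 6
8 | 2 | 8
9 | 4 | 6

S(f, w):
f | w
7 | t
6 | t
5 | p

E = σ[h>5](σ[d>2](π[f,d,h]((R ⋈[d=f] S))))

Subexpression sizes:
  R → 6
  S → 3
  (R ⋈[d=f] S) → 1
  π[f,d,h]((R ⋈[d=f] S)) → 1
  σ[d>2](π[f,d,h]((R ⋈[d=f] S))) → 1
  σ[h>5](σ[d>2](π[f,d,h]((R ⋈[d=f] S)))) → 1

|E| = 1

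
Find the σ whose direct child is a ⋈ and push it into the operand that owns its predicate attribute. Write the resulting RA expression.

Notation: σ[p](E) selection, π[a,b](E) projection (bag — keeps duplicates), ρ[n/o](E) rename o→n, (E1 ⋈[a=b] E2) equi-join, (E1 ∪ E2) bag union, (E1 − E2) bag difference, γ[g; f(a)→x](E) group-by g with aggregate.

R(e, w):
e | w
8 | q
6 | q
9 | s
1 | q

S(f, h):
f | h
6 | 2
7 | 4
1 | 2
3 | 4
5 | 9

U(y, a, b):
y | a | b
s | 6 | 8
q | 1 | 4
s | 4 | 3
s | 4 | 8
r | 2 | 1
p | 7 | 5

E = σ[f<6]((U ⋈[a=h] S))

σ filters on f, owned by the right side.
E' = (U ⋈[a=h] σ[f<6](S))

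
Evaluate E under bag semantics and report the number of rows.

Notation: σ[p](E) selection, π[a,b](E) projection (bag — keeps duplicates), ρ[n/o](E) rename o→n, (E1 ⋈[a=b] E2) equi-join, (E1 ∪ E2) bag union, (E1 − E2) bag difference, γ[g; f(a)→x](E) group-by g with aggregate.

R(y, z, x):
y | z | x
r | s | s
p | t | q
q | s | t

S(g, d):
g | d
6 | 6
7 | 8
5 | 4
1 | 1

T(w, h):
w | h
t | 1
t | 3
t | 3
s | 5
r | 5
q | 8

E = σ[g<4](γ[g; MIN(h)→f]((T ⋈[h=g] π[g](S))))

Row counts bottom-up:
  T → 6
  S → 4
  π[g](S) → 4
  (T ⋈[h=g] π[g](S)) → 3
  γ[g; MIN(h)→f]((T ⋈[h=g] π[g](S))) → 2
  σ[g<4](γ[g; MIN(h)→f]((T ⋈[h=g] π[g](S)))) → 1

|E| = 1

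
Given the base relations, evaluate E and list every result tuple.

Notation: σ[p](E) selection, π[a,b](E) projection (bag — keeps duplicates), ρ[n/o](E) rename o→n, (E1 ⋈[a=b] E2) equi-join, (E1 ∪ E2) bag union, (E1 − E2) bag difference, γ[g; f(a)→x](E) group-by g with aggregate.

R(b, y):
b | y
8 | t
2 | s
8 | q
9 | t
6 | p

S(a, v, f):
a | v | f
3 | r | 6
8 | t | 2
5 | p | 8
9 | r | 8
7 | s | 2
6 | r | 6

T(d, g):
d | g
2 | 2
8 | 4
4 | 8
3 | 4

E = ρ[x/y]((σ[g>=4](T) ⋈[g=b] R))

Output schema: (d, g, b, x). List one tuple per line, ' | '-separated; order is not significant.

Per-node cardinality:
  T → 4
  σ[g>=4](T) → 3
  R → 5
  (σ[g>=4](T) ⋈[g=b] R) → 2
  ρ[x/y]((σ[g>=4](T) ⋈[g=b] R)) → 2

== RESULT ==
d | g | b | x
4 | 8 | 8 | q
4 | 8 | 8 | t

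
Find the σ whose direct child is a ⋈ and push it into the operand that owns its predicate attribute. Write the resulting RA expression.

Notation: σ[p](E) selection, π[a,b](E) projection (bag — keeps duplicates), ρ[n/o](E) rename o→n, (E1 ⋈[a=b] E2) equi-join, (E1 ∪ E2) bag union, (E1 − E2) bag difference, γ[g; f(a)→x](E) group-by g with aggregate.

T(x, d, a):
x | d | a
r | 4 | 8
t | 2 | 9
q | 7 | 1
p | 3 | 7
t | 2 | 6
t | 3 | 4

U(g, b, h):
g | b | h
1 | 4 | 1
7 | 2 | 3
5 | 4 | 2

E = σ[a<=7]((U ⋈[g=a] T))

σ filters on a, owned by the right side.
E' = (U ⋈[g=a] σ[a<=7](T))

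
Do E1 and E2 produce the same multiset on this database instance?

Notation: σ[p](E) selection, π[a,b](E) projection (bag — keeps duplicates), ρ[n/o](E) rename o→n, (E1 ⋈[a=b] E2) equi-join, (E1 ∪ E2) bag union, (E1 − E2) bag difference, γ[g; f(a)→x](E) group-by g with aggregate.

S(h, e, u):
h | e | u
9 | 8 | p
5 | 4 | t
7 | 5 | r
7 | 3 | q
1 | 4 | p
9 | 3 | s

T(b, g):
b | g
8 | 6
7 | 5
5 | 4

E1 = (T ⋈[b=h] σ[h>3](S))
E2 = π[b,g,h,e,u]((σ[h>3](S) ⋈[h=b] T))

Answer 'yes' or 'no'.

E1 subexpression sizes:
  T → 3
  S → 6
  σ[h>3](S) → 5
  (T ⋈[b=h] σ[h>3](S)) → 3
E2 subexpression sizes:
  S → 6
  σ[h>3](S) → 5
  T → 3
  (σ[h>3](S) ⋈[h=b] T) → 3
  π[b,g,h,e,u]((σ[h>3](S) ⋈[h=b] T)) → 3

E1 and E2 produce the same multiset:
b | g | h | e | u
5 | 4 | 5 | 4 | t
7 | 5 | 7 | 3 | q
7 | 5 | 7 | 5 | r

yes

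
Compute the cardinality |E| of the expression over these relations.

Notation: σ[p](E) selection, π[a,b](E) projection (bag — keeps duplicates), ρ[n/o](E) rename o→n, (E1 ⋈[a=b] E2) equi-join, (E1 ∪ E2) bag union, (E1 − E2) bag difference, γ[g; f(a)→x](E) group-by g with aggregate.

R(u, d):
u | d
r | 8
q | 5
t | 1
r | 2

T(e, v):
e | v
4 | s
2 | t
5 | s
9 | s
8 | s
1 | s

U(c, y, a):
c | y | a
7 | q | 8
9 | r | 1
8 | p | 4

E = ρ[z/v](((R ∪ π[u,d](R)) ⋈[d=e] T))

Row counts bottom-up:
  R → 4
  R → 4
  π[u,d](R) → 4
  (R ∪ π[u,d](R)) → 8
  T → 6
  ((R ∪ π[u,d](R)) ⋈[d=e] T) → 8
  ρ[z/v](((R ∪ π[u,d](R)) ⋈[d=e] T)) → 8

|E| = 8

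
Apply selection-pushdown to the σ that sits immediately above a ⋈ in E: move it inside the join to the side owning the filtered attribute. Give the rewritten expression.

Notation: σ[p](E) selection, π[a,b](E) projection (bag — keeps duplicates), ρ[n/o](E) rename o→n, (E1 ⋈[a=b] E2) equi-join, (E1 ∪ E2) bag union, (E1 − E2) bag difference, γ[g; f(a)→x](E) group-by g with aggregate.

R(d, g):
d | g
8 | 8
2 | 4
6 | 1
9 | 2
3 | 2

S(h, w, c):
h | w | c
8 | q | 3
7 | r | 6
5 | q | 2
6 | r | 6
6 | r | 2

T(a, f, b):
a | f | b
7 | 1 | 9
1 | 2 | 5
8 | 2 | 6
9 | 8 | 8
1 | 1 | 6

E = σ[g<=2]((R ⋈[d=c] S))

σ filters on g, owned by the left side.
E' = (σ[g<=2](R) ⋈[d=c] S)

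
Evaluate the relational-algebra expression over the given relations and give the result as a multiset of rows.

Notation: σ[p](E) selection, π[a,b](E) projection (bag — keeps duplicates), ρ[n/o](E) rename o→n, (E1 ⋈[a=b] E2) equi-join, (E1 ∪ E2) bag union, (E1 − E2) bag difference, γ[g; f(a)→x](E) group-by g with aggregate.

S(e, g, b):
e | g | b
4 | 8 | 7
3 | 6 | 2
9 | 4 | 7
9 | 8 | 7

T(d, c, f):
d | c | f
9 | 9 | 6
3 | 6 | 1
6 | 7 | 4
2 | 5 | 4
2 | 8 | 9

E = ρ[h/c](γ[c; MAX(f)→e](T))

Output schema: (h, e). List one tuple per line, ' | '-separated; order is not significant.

Row counts bottom-up:
  T → 5
  γ[c; MAX(f)→e](T) → 5
  ρ[h/c](γ[c; MAX(f)→e](T)) → 5

== RESULT ==
h | e
5 | 4
6 | 1
7 | 4
8 | 9
9 | 6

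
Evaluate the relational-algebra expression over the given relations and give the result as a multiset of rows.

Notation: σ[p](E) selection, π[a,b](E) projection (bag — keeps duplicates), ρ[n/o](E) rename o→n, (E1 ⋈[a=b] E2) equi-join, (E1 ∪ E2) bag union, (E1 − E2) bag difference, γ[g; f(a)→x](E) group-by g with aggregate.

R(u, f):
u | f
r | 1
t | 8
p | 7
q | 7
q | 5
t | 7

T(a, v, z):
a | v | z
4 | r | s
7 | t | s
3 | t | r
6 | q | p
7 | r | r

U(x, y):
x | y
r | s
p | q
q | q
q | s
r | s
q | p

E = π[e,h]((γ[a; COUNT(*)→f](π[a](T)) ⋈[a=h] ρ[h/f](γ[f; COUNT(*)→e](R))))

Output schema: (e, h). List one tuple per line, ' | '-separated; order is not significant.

Per-node cardinality:
  T → 5
  π[a](T) → 5
  γ[a; COUNT(*)→f](π[a](T)) → 4
  R → 6
  γ[f; COUNT(*)→e](R) → 4
  ρ[h/f](γ[f; COUNT(*)→e](R)) → 4
  (γ[a; COUNT(*)→f](π[a](T)) ⋈[a=h] ρ[h/f](γ[f; COUNT(*)→e](R))) → 1
  π[e,h]((γ[a; COUNT(*)→f](π[a](T)) ⋈[a=h] ρ[h/f](γ[f; COUNT(*)→e](R)))) → 1

== RESULT ==
e | h
3 | 7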